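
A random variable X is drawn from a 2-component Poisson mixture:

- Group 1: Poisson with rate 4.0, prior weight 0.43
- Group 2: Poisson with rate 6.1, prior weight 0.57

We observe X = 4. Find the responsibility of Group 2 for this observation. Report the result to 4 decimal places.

0.4675

Apply Bayes' rule: the posterior for each component is proportional to its prior times its likelihood at x.
Poisson probabilities:
  p_1 = 0.195367
  p_2 = 0.129393
Weight by the priors:
  P(Z=1)·p_1 = 0.43 × 0.195367 = 0.0840077
  P(Z=2)·p_2 = 0.57 × 0.129393 = 0.0737542
Marginal: 0.0840077 + 0.0737542 = 0.157762
P(Group 2 | the observation) = 0.0737542 / 0.157762 ≈ 0.4675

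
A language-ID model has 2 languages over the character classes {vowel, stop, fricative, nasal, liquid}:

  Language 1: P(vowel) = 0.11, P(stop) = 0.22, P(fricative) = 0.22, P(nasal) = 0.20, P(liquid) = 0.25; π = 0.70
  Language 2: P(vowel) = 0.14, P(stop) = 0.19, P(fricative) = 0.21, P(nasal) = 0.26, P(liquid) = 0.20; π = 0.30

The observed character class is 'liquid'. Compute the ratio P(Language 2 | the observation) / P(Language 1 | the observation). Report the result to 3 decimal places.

Posterior odds = (w_i f_i(x)) / (w_j f_j(x)); the normalising sum cancels.
Categorical probabilities:
  f_1 = 0.25
  f_2 = 0.2
0.06 / 0.175 ≈ 0.343

0.343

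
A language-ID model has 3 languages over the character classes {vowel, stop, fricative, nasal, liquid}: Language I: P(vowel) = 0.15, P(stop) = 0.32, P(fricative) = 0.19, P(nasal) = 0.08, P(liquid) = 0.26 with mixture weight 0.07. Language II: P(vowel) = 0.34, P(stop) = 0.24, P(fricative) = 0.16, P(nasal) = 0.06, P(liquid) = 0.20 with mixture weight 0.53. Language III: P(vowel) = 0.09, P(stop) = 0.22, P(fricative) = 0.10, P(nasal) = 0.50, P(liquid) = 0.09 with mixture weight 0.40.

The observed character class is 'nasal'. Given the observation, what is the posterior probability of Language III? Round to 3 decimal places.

0.842

The responsibility of component k is w_k f_k(x) divided by Σ_j w_j f_j(x).
Categorical probabilities:
  L_I = 0.08
  L_II = 0.06
  L_III = 0.5
Weight by the priors:
  w_I·L_I = 0.07 × 0.08 = 0.0056
  w_II·L_II = 0.53 × 0.06 = 0.0318
  w_III·L_III = 0.40 × 0.5 = 0.2
Evidence: 0.0056 + 0.0318 + 0.2 = 0.2374
P(Language III | 'nasal') ≈ 0.842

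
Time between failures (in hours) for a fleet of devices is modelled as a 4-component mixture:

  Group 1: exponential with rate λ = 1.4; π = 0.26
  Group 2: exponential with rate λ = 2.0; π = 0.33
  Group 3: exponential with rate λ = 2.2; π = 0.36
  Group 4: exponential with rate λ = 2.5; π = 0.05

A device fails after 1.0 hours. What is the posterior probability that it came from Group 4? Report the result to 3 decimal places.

0.037

The responsibility of component k is π_k f_k(x) divided by Σ_j π_j f_j(x).
Evaluate each component's likelihood at the observed value:
  f_1 = 1.4·e^(−1.4·1.0) = 1.4·e^(−1.4000) = 0.345236
  f_2 = 2.0·e^(−2.0·1.0) = 2.0·e^(−2.0000) = 0.270671
  f_3 = 2.2·e^(−2.2·1.0) = 2.2·e^(−2.2000) = 0.243767
  f_4 = 2.5·e^(−2.5·1.0) = 2.5·e^(−2.5000) = 0.205212
Multiply by the mixture weights:
  π_1·f_1 = 0.26 × 0.345236 = 0.0897613
  π_2·f_2 = 0.33 × 0.270671 = 0.0893213
  π_3·f_3 = 0.36 × 0.243767 = 0.0877561
  π_4·f_4 = 0.05 × 0.205212 = 0.0102606
Denominator: 0.0897613 + 0.0893213 + 0.0877561 + 0.0102606 = 0.277099
Responsibility of Group 4: 0.0102606 / 0.277099 ≈ 0.037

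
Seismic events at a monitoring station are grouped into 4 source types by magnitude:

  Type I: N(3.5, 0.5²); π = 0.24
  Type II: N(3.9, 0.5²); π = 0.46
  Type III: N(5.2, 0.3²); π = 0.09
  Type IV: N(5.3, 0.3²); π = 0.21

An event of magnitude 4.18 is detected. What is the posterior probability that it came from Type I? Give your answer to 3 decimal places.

0.195

By Bayes' theorem, P(k | x) = π_k f_k(x) / Σ_j π_j f_j(x).
Normal densities:
  L_I = 0.31645
  L_II = 0.682092
  L_III = 0.0041074
  L_IV = 0.00125095
Prior × likelihood for each component:
  π_I·L_I = 0.24 × 0.31645 = 0.0759479
  π_II·L_II = 0.46 × 0.682092 = 0.313762
  π_III·L_III = 0.09 × 0.0041074 = 0.000369666
  π_IV·L_IV = 0.21 × 0.00125095 = 0.000262699
Evidence: 0.0759479 + 0.313762 + 0.000369666 + 0.000262699 = 0.390342
So the posterior for Type I is 0.0759479 / 0.390342 ≈ 0.195.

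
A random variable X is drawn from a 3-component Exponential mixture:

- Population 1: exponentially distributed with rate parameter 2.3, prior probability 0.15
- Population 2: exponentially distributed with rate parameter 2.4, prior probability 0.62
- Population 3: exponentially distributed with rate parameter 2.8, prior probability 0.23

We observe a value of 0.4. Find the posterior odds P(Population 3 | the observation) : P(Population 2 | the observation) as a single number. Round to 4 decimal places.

The posterior odds equal the prior odds times the likelihood ratio: (w_i/w_j)·(f_i(x)/f_j(x)).
Component likelihoods at x = 0.4:
  p_1 = 0.916594
  p_2 = 0.918943
  p_3 = 0.913583
Odds = (0.23/0.62) × (0.913583/0.918943) = 0.370968 × 0.994168 ≈ 0.3688

0.3688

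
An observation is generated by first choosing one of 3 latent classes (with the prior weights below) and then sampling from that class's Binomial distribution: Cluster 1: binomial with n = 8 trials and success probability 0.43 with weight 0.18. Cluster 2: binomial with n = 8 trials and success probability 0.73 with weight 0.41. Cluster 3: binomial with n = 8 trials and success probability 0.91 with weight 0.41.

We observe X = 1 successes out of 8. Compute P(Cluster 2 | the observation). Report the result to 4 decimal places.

The responsibility of component k is w_k f_k(x) divided by Σ_j w_j f_j(x).
Evaluate each component's likelihood at the observed value:
  L_1 = 0.0672485
  L_2 = 0.000610885
  L_3 = 3.482e-07
Weight by the priors:
  w_1·L_1 = 0.18 × 0.0672485 = 0.0121047
  w_2·L_2 = 0.41 × 0.000610885 = 0.000250463
  w_3·L_3 = 0.41 × 3.482e-07 = 1.42762e-07
Denominator: 0.0121047 + 0.000250463 + 1.42762e-07 = 0.0123553
So the posterior for Cluster 2 is 0.000250463 / 0.0123553 ≈ 0.0203.

0.0203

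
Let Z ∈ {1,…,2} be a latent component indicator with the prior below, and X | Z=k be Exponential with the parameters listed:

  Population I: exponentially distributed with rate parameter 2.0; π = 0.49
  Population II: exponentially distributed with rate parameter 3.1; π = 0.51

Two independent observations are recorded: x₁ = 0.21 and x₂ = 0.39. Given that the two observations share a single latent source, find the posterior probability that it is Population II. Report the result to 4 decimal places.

0.5638

Posterior ∝ prior × likelihood, so P(k | x) ∝ P(Z=k) f_k(x); normalise over all components.
Since both observations come from the same component, the likelihood for component k is f_k(x₁)·f_k(x₂).
  p_I = [2.0·e^(−2.0·0.21) = 2.0·e^(−0.4200) = 1.31409] × [0.916812] = 1.20478
  p_II = [3.1·e^(−3.1·0.21) = 3.1·e^(−0.6510) = 1.61672] × [0.925336] = 1.49601
Unnormalised posteriors:
  P(Z=I)·p_I = 0.49 × 1.20478 = 0.590341
  P(Z=II)·p_II = 0.51 × 1.49601 = 0.762967
Evidence: 0.590341 + 0.762967 = 1.35331
Responsibility of Population II: 0.762967 / 1.35331 ≈ 0.5638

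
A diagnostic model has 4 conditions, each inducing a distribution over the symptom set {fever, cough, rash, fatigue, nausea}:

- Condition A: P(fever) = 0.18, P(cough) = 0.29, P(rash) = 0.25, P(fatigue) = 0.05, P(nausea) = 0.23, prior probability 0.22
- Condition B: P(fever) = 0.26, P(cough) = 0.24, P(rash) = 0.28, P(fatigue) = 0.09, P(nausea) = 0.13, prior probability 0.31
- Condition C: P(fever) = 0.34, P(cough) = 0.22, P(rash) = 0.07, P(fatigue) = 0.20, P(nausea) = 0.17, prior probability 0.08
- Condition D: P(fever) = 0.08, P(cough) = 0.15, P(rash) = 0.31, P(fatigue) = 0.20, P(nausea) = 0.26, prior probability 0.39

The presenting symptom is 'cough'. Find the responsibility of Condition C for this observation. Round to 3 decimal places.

Posterior ∝ prior × likelihood, so P(k | x) ∝ w_k f_k(x); normalise over all components.
Categorical probabilities:
  L_A = P(cough | comp) = 0.29
  L_B = P(cough | comp) = 0.24
  L_C = P(cough | comp) = 0.22
  L_D = P(cough | comp) = 0.15
Multiply by the mixture weights:
  w_A·L_A = 0.22 × 0.29 = 0.0638
  w_B·L_B = 0.31 × 0.24 = 0.0744
  w_C·L_C = 0.08 × 0.22 = 0.0176
  w_D·L_D = 0.39 × 0.15 = 0.0585
Evidence: 0.0638 + 0.0744 + 0.0176 + 0.0585 = 0.2143
P(Condition C | the observation) ≈ 0.082

0.082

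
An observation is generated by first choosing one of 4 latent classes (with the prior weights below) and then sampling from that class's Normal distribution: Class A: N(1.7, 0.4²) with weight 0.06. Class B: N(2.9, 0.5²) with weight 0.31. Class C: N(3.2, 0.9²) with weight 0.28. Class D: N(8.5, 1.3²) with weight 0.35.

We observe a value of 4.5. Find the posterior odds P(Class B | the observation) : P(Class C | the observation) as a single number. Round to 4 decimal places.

Only the two components matter; the odds are (π_i f_i(x)) / (π_j f_j(x)).
Component likelihoods at x = 4.5:
  f_A = 2.28368e-11
  f_B = 0.00476818
  f_C = 0.156173
  f_D = 0.00269858
Posterior odds = (π_B·f_B) / (π_C·f_C) = (0.31·0.00476818) / (0.28·0.156173) = 0.00147813 / 0.0437286 ≈ 0.0338

0.0338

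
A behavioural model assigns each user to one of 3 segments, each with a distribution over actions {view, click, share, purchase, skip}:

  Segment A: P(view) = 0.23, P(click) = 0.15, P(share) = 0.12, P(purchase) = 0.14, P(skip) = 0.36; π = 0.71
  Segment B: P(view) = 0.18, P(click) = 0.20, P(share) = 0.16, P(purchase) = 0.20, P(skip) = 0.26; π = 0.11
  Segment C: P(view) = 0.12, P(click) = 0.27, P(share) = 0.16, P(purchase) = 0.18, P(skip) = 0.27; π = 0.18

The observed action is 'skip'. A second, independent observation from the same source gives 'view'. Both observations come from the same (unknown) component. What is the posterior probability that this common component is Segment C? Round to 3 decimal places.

By Bayes' theorem, P(k | x) = π_k f_k(x) / Σ_j π_j f_j(x).
Since both observations come from the same component, the likelihood for component k is f_k(x₁)·f_k(x₂).
  p_A = [P(skip | comp) = 0.36] × [0.23] = 0.0828
  p_B = [P(skip | comp) = 0.26] × [0.18] = 0.0468
  p_C = [P(skip | comp) = 0.27] × [0.12] = 0.0324
Prior × likelihood for each component:
  π_A·p_A = 0.71 × 0.0828 = 0.058788
  π_B·p_B = 0.11 × 0.0468 = 0.005148
  π_C·p_C = 0.18 × 0.0324 = 0.005832
Sum: 0.058788 + 0.005148 + 0.005832 = 0.069768
P(Segment C | x₁, x₂) ≈ 0.084

0.084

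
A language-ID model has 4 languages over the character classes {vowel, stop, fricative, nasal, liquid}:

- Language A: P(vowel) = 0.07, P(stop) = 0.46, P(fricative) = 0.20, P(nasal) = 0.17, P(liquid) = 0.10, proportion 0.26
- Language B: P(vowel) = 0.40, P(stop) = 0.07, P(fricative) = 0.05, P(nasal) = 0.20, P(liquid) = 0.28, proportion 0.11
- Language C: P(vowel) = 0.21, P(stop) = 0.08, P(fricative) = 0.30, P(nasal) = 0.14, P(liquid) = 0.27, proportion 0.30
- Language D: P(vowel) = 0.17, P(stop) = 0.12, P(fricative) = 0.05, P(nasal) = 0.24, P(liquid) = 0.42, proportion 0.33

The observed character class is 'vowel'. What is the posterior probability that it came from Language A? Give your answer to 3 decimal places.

0.100

The responsibility of component k is π_k f_k(x) divided by Σ_j π_j f_j(x).
Component likelihoods at x = 'vowel':
  L_A = 0.07
  L_B = 0.4
  L_C = 0.21
  L_D = 0.17
Weight by the priors:
  π_A·L_A = 0.26 × 0.07 = 0.0182
  π_B·L_B = 0.11 × 0.4 = 0.044
  π_C·L_C = 0.30 × 0.21 = 0.063
  π_D·L_D = 0.33 × 0.17 = 0.0561
Marginal: 0.0182 + 0.044 + 0.063 + 0.0561 = 0.1813
Responsibility of Language A: 0.0182 / 0.1813 ≈ 0.100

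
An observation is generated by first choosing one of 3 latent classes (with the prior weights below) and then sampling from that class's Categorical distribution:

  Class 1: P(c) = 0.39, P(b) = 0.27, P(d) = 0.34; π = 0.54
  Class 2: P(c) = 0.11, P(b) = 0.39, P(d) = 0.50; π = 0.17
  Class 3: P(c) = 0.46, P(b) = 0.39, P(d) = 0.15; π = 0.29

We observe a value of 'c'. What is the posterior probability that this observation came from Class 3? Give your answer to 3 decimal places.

0.368

The responsibility of component k is w_k f_k(x) divided by Σ_j w_j f_j(x).
Evaluate each component's likelihood at the observed value:
  f_1 = P(c | comp) = 0.39
  f_2 = P(c | comp) = 0.11
  f_3 = P(c | comp) = 0.46
Unnormalised posteriors:
  w_1·f_1 = 0.54 × 0.39 = 0.2106
  w_2·f_2 = 0.17 × 0.11 = 0.0187
  w_3·f_3 = 0.29 × 0.46 = 0.1334
Sum: 0.2106 + 0.0187 + 0.1334 = 0.3627
P(Class 3 | the observation) = 0.1334 / 0.3627 ≈ 0.368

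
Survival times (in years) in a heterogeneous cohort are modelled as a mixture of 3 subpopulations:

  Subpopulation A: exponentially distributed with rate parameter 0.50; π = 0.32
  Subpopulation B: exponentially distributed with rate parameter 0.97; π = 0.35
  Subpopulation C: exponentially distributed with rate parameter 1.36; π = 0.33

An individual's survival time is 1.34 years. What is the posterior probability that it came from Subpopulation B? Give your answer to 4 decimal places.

Apply Bayes' rule: the posterior for each component is proportional to its prior times its likelihood at x.
Component likelihoods at x = 1.34 years:
  f_A = 0.255854
  f_B = 0.264409
  f_C = 0.219827
Weight by the priors:
  π_A·f_A = 0.32 × 0.255854 = 0.0818734
  π_B·f_B = 0.35 × 0.264409 = 0.0925431
  π_C·f_C = 0.33 × 0.219827 = 0.0725428
Marginal: 0.0818734 + 0.0925431 + 0.0725428 = 0.246959
P(Subpopulation B | the observation) = 0.0925431 / 0.246959 ≈ 0.3747

0.3747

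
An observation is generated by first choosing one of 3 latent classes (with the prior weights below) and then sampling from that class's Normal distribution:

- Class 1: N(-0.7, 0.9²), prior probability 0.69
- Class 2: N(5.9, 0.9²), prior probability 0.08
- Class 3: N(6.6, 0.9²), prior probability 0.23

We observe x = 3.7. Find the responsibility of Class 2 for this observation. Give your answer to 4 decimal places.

Posterior ∝ prior × likelihood, so P(k | x) ∝ π_k f_k(x); normalise over all components.
Component likelihoods at x = 3.7:
  L_1 = (1/(0.9·√(2π)))·exp(−(3.7−-0.7)²/(2·0.9²)) = 0.443269·exp(-11.95062) = 2.86141e-06
  L_2 = (1/(0.9·√(2π)))·exp(−(3.7−5.9)²/(2·0.9²)) = 0.443269·exp(-2.98765) = 0.0223432
  L_3 = (1/(0.9·√(2π)))·exp(−(3.7−6.6)²/(2·0.9²)) = 0.443269·exp(-5.19136) = 0.00246655
Weight by the priors:
  π_1·L_1 = 0.69 × 2.86141e-06 = 1.97437e-06
  π_2·L_2 = 0.08 × 0.0223432 = 0.00178746
  π_3·L_3 = 0.23 × 0.00246655 = 0.000567306
Evidence: 1.97437e-06 + 0.00178746 + 0.000567306 = 0.00235674
P(Class 2 | 3.7) = 0.00178746 / 0.00235674 ≈ 0.7584

0.7584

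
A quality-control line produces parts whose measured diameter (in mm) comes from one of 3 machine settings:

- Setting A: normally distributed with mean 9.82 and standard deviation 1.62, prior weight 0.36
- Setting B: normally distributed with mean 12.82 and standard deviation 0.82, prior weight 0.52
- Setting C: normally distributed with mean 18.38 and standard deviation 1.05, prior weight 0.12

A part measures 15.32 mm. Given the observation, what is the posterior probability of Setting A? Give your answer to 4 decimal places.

P(component k | x) = P(Z=k)·f_k(x) / marginal(x), where marginal(x) = Σ_j P(Z=j)·f_j(x).
Normal densities:
  f_A = (1/(1.62·√(2π)))·exp(−(15.32−9.82)²/(2·1.62²)) = 0.246261·exp(-5.76322) = 0.000773499
  f_B = (1/(0.82·√(2π)))·exp(−(15.32−12.82)²/(2·0.82²)) = 0.486515·exp(-4.64753) = 0.00466336
  f_C = (1/(1.05·√(2π)))·exp(−(15.32−18.38)²/(2·1.05²)) = 0.379945·exp(-4.24653) = 0.00543846
Multiply by the mixture weights:
  P(Z=A)·f_A = 0.36 × 0.000773499 = 0.000278459
  P(Z=B)·f_B = 0.52 × 0.00466336 = 0.00242495
  P(Z=C)·f_C = 0.12 × 0.00543846 = 0.000652615
Evidence: 0.000278459 + 0.00242495 + 0.000652615 = 0.00335602
Responsibility of Setting A: 0.000278459 / 0.00335602 ≈ 0.0830

0.0830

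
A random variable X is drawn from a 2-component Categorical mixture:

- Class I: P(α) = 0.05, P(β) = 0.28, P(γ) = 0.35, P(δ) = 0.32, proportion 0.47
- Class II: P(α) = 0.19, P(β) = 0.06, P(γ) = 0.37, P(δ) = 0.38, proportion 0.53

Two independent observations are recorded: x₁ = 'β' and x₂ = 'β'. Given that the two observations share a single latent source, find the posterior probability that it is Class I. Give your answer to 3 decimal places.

Posterior ∝ prior × likelihood, so P(k | x) ∝ P(Z=k) f_k(x); normalise over all components.
Since both observations come from the same component, the likelihood for component k is f_k(x₁)·f_k(x₂).
  L_I = [0.28] × [0.28] = 0.0784
  L_II = [0.06] × [0.06] = 0.0036
Unnormalised posteriors:
  P(Z=I)·L_I = 0.47 × 0.0784 = 0.036848
  P(Z=II)·L_II = 0.53 × 0.0036 = 0.001908
Marginal: 0.036848 + 0.001908 = 0.038756
P(Class I | x) ≈ 0.951

0.951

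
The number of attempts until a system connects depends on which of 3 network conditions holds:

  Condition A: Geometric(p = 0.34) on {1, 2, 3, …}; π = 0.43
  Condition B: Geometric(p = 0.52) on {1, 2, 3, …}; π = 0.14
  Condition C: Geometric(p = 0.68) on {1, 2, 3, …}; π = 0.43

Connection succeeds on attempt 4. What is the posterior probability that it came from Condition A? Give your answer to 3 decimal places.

By Bayes' theorem, P(k | x) = π_k f_k(x) / Σ_j π_j f_j(x).
Geometric probabilities:
  f_A = 0.0977486
  f_B = 0.0575078
  f_C = 0.0222822
Prior × likelihood for each component:
  π_A·f_A = 0.43 × 0.0977486 = 0.0420319
  π_B·f_B = 0.14 × 0.0575078 = 0.0080511
  π_C·f_C = 0.43 × 0.0222822 = 0.00958136
Sum: 0.0420319 + 0.0080511 + 0.00958136 = 0.0596644
Responsibility of Condition A: 0.0420319 / 0.0596644 ≈ 0.704

0.704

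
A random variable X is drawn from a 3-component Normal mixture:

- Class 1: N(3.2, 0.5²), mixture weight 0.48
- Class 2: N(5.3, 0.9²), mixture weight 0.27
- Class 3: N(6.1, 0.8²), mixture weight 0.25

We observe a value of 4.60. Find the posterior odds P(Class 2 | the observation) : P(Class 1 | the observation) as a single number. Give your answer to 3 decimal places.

11.639

The posterior odds equal the prior odds times the likelihood ratio: (π_i/π_j)·(f_i(x)/f_j(x)).
Evaluate each component's likelihood at the observed value:
  f_1 = 0.0158309
  f_2 = 0.327572
  f_3 = 0.0859828
Posterior odds = (π_2·f_2) / (π_1·f_1) = (0.27·0.327572) / (0.48·0.0158309) = 0.0884445 / 0.00759883 ≈ 11.639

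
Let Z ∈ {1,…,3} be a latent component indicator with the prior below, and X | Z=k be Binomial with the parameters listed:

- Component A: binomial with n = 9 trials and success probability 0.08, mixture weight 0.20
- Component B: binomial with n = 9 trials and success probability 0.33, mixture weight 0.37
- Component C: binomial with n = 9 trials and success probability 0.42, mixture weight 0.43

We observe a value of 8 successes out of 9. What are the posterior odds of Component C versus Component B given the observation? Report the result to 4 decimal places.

6.9263

The posterior odds equal the prior odds times the likelihood ratio: (π_i/π_j)·(f_i(x)/f_j(x)).
Binomial probabilities:
  f_A = C(9,8)·0.08^8·0.92^1 = 9·1.67772e-09·0.92 = 1.38915e-08
  f_B = C(9,8)·0.33^8·0.67^1 = 9·0.000140641·0.67 = 0.000848064
  f_C = C(9,8)·0.42^8·0.58^1 = 9·0.000968265·0.58 = 0.00505434
0.00217337 / 0.000313784 ≈ 6.9263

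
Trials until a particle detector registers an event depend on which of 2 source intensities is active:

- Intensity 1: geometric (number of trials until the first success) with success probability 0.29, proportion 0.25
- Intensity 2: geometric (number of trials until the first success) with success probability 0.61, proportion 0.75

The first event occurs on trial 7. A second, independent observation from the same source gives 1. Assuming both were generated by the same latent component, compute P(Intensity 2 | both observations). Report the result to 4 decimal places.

0.2672

Posterior ∝ prior × likelihood, so P(k | x) ∝ π_k f_k(x); normalise over all components.
Since both observations come from the same component, the likelihood for component k is f_k(x₁)·f_k(x₂).
  f_1 = [0.0371491] × [0.29] = 0.0107732
  f_2 = [0.00214643] × [0.61] = 0.00130932
Prior × likelihood for each component:
  π_1·f_1 = 0.25 × 0.0107732 = 0.00269331
  π_2·f_2 = 0.75 × 0.00130932 = 0.000981993
Sum: 0.00269331 + 0.000981993 = 0.0036753
P(Intensity 2 | x) ≈ 0.2672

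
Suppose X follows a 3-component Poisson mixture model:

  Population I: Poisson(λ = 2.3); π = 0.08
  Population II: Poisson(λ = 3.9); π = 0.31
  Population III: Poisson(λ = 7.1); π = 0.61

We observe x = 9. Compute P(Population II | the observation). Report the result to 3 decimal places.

P(component k | x) = π_k·f_k(x) / marginal(x), where marginal(x) = Σ_j π_j·f_j(x).
Evaluate each component's likelihood at the observed value:
  p_I = e^(−2.3)·2.3^9/9! = 0.000497634
  p_II = e^(−3.9)·3.9^9/9! = 0.0116431
  p_III = e^(−7.1)·7.1^9/9! = 0.104249
Unnormalised posteriors:
  π_I·p_I = 0.08 × 0.000497634 = 3.98107e-05
  π_II·p_II = 0.31 × 0.0116431 = 0.00360937
  π_III·p_III = 0.61 × 0.104249 = 0.0635918
Evidence: 3.98107e-05 + 0.00360937 + 0.0635918 = 0.067241
P(Population II | the observation) ≈ 0.054

0.054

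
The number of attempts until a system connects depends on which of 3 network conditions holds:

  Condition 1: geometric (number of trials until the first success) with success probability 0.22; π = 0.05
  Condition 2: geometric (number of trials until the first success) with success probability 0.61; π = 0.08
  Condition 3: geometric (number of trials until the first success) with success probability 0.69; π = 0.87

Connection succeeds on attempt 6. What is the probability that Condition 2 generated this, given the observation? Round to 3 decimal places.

By Bayes' theorem, P(k | x) = π_k f_k(x) / Σ_j π_j f_j(x).
Evaluate each component's likelihood at the observed value:
  f_1 = 0.22·(1−0.22)^5 = 0.22·0.288717 = 0.0635178
  f_2 = 0.61·(1−0.61)^5 = 0.61·0.00902242 = 0.00550368
  f_3 = 0.69·(1−0.69)^5 = 0.69·0.00286292 = 0.00197541
Weight by the priors:
  π_1·f_1 = 0.05 × 0.0635178 = 0.00317589
  π_2·f_2 = 0.08 × 0.00550368 = 0.000440294
  π_3·f_3 = 0.87 × 0.00197541 = 0.00171861
Marginal: 0.00317589 + 0.000440294 + 0.00171861 = 0.00533479
So the posterior for Condition 2 is 0.000440294 / 0.00533479 ≈ 0.083.

0.083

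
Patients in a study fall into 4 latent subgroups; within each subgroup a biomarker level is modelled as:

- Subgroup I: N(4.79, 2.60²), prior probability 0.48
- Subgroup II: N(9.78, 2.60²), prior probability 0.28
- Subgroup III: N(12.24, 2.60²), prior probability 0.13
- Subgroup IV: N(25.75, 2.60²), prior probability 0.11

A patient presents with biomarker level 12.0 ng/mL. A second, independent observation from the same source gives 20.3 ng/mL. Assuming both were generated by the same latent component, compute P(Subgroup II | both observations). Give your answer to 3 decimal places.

0.049

By Bayes' theorem, P(k | x) = w_k f_k(x) / Σ_j w_j f_j(x).
Since both observations come from the same component, the likelihood for component k is f_k(x₁)·f_k(x₂).
  f_I = [0.00328159] × [2.87459e-09] = 9.43321e-12
  f_II = [0.106568] × [4.27505e-05] = 4.55581e-06
  f_III = [0.152787] × [0.00125647] = 0.000191972
  f_IV = [1.29658e-07] × [0.0170538] = 2.21117e-09
Prior × likelihood for each component:
  w_I·f_I = 0.48 × 9.43321e-12 = 4.52794e-12
  w_II·f_II = 0.28 × 4.55581e-06 = 1.27563e-06
  w_III·f_III = 0.13 × 0.000191972 = 2.49564e-05
  w_IV·f_IV = 0.11 × 2.21117e-09 = 2.43229e-10
Normaliser: 4.52794e-12 + 1.27563e-06 + 2.49564e-05 + 2.43229e-10 = 2.62323e-05
P(Subgroup II | x) = 1.27563e-06 / 2.62323e-05 ≈ 0.049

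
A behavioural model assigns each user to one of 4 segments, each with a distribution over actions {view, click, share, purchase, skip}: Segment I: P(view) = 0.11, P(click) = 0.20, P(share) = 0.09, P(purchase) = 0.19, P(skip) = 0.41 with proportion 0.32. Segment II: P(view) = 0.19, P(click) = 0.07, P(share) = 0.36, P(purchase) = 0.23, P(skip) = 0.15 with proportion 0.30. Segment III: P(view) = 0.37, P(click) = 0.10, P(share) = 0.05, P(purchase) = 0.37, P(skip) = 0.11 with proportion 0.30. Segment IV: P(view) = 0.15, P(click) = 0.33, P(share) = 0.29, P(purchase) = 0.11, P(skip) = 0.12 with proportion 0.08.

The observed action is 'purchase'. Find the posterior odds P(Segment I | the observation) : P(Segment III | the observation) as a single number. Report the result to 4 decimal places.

0.5477

Since P(k|x) ∝ π_k f_k(x), the posterior odds are π_i f_i(x) / (π_j f_j(x)).
Evaluate each component's likelihood at the observed value:
  L_I = P(purchase | comp) = 0.19
  L_II = P(purchase | comp) = 0.23
  L_III = P(purchase | comp) = 0.37
  L_IV = P(purchase | comp) = 0.11
0.0608 / 0.111 ≈ 0.5477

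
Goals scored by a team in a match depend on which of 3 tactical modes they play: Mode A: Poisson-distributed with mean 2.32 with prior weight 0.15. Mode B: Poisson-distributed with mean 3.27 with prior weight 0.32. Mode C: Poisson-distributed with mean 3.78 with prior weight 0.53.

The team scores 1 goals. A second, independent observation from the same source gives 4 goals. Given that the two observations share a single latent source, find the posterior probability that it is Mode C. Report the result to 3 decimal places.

P(component k | x) = π_k·f_k(x) / marginal(x), where marginal(x) = Σ_j π_j·f_j(x).
Since both observations come from the same component, the likelihood for component k is f_k(x₁)·f_k(x₂).
  L_A = [e^(−2.32)·2.32^1/1! = 0.227995] × [0.118625] = 0.027046
  L_B = [e^(−3.27)·3.27^1/1! = 0.124281] × [0.181066] = 0.0225031
  L_C = [e^(−3.78)·3.78^1/1! = 0.0862698] × [0.194143] = 0.0167487
Multiply by the mixture weights:
  π_A·L_A = 0.15 × 0.027046 = 0.00405689
  π_B·L_B = 0.32 × 0.0225031 = 0.00720098
  π_C·L_C = 0.53 × 0.0167487 = 0.00887682
Evidence: 0.00405689 + 0.00720098 + 0.00887682 = 0.0201347
P(Mode C | x₁,x₂) ≈ 0.441

0.441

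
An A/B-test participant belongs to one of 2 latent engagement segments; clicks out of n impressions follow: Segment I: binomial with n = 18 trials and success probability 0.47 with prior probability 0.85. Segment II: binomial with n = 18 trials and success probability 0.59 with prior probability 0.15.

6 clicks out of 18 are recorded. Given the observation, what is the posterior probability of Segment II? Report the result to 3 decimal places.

Posterior ∝ prior × likelihood, so P(k | x) ∝ π_k f_k(x); normalise over all components.
Component likelihoods at x = 6 clicks out of 18:
  f_I = C(18,6)·0.47^6·0.53^12 = 18564·0.0107792·0.000491259 = 0.0983035
  f_II = C(18,6)·0.59^6·0.41^12 = 18564·0.0421805·2.25635e-05 = 0.0176681
Multiply by the mixture weights:
  π_I·f_I = 0.85 × 0.0983035 = 0.083558
  π_II·f_II = 0.15 × 0.0176681 = 0.00265022
Normaliser: 0.083558 + 0.00265022 = 0.0862082
P(Segment II | the observation) ≈ 0.031

0.031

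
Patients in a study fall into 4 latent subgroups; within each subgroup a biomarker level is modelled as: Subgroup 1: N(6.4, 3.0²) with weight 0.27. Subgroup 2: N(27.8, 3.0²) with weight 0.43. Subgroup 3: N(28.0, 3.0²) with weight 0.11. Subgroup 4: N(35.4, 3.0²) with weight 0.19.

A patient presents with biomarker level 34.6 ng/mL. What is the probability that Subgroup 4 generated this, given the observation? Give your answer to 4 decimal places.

Apply Bayes' rule: the posterior for each component is proportional to its prior times its likelihood at x.
Normal densities:
  L_1 = (1/(3.0·√(2π)))·exp(−(34.6−6.4)²/(2·3.0²)) = 0.132981·exp(-44.18000) = 8.64288e-21
  L_2 = (1/(3.0·√(2π)))·exp(−(34.6−27.8)²/(2·3.0²)) = 0.132981·exp(-2.56889) = 0.0101891
  L_3 = (1/(3.0·√(2π)))·exp(−(34.6−28.0)²/(2·3.0²)) = 0.132981·exp(-2.42000) = 0.0118249
  L_4 = (1/(3.0·√(2π)))·exp(−(34.6−35.4)²/(2·3.0²)) = 0.132981·exp(-0.03556) = 0.128336
Multiply by the mixture weights:
  P(Z=1)·L_1 = 0.27 × 8.64288e-21 = 2.33358e-21
  P(Z=2)·L_2 = 0.43 × 0.0101891 = 0.0043813
  P(Z=3)·L_3 = 0.11 × 0.0118249 = 0.00130074
  P(Z=4)·L_4 = 0.19 × 0.128336 = 0.0243838
Marginal: 2.33358e-21 + 0.0043813 + 0.00130074 + 0.0243838 = 0.0300658
So the posterior for Subgroup 4 is 0.0243838 / 0.0300658 ≈ 0.8110.

0.8110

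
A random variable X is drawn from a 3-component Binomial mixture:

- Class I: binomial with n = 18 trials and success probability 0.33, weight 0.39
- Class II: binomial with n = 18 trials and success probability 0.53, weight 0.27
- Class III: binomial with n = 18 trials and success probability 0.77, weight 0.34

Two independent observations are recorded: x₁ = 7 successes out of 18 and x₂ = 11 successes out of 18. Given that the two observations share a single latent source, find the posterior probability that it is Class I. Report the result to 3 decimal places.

Posterior ∝ prior × likelihood, so P(k | x) ∝ π_k f_k(x); normalise over all components.
Since both observations come from the same component, the likelihood for component k is f_k(x₁)·f_k(x₂).
  p_I = [C(18,7)·0.33^7·0.67^11 = 31824·0.000426184·0.012213 = 0.165644] × [0.00974836] = 0.00161476
  p_II = [C(18,7)·0.53^7·0.47^11 = 31824·0.0117471·0.000247216 = 0.0924192] × [0.149443] = 0.0138114
  p_III = [C(18,7)·0.77^7·0.23^11 = 31824·0.160485·9.5281e-08 = 0.000486627] × [0.061129] = 2.9747e-05
Weight by the priors:
  π_I·p_I = 0.39 × 0.00161476 = 0.000629755
  π_II·p_II = 0.27 × 0.0138114 = 0.00372907
  π_III·p_III = 0.34 × 2.9747e-05 = 1.0114e-05
Denominator: 0.000629755 + 0.00372907 + 1.0114e-05 = 0.00436894
P(Class I | data) = 0.000629755 / 0.00436894 ≈ 0.144

0.144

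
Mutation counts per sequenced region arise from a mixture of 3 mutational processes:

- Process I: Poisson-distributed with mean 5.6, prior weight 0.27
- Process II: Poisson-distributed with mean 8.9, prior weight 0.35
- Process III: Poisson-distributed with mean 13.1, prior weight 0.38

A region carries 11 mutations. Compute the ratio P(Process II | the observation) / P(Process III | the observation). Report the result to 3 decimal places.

Only the two components matter; the odds are (π_i f_i(x)) / (π_j f_j(x)).
Evaluate each component's likelihood at the observed value:
  L_I = e^(−5.6)·5.6^11/11! = 0.0157349
  L_II = e^(−8.9)·8.9^11/11! = 0.094823
  L_III = e^(−13.1)·13.1^11/11! = 0.0999012
Posterior odds = (π_II·L_II) / (π_III·L_III) = (0.35·0.094823) / (0.38·0.0999012) = 0.033188 / 0.0379625 ≈ 0.874

0.874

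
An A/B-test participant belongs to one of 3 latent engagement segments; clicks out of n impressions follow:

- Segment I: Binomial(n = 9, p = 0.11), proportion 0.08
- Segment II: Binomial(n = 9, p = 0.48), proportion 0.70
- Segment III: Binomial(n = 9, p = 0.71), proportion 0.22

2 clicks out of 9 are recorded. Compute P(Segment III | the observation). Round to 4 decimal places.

P(component k | x) = π_k·f_k(x) / marginal(x), where marginal(x) = Σ_j π_j·f_j(x).
Evaluate each component's likelihood at the observed value:
  L_I = 0.192672
  L_II = 0.0852724
  L_III = 0.00313044
Unnormalised posteriors:
  π_I·L_I = 0.08 × 0.192672 = 0.0154137
  π_II·L_II = 0.70 × 0.0852724 = 0.0596907
  π_III·L_III = 0.22 × 0.00313044 = 0.000688696
Denominator: 0.0154137 + 0.0596907 + 0.000688696 = 0.0757931
P(Segment III | 2 clicks out of 9) ≈ 0.0091

0.0091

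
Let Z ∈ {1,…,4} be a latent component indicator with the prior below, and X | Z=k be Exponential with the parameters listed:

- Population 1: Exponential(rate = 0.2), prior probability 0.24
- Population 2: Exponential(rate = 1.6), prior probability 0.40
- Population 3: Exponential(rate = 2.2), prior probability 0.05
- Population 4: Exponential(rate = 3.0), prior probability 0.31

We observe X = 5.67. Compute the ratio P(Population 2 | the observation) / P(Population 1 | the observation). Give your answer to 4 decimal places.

The posterior odds equal the prior odds times the likelihood ratio: (π_i/π_j)·(f_i(x)/f_j(x)).
Evaluate each component's likelihood at the observed value:
  p_1 = 0.0643487
  p_2 = 0.000183739
  p_3 = 8.4146e-06
  p_4 = 1.22962e-07
Odds = (0.40/0.24) × (0.000183739/0.0643487) = 1.66667 × 0.00285536 ≈ 0.0048

0.0048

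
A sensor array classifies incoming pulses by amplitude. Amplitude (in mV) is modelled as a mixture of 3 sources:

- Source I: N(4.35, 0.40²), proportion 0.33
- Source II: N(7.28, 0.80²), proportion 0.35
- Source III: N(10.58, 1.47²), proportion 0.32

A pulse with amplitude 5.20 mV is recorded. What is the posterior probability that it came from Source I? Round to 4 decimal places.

The responsibility of component k is P(Z=k) f_k(x) divided by Σ_j P(Z=j) f_j(x).
Component likelihoods at x = 5.20 mV:
  f_I = 0.104302
  f_II = 0.0169787
  f_III = 0.000334959
Prior × likelihood for each component:
  P(Z=I)·f_I = 0.33 × 0.104302 = 0.0344198
  P(Z=II)·f_II = 0.35 × 0.0169787 = 0.00594255
  P(Z=III)·f_III = 0.32 × 0.000334959 = 0.000107187
Marginal: 0.0344198 + 0.00594255 + 0.000107187 = 0.0404695
So the posterior for Source I is 0.0344198 / 0.0404695 ≈ 0.8505.

0.8505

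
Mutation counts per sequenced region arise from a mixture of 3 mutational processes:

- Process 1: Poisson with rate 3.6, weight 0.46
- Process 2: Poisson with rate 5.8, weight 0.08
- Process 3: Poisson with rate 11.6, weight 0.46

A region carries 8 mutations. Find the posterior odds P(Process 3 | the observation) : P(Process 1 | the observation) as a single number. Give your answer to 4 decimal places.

Since P(k|x) ∝ P(Z=k) f_k(x), the posterior odds are P(Z=i) f_i(x) / (P(Z=j) f_j(x)).
Poisson probabilities:
  p_1 = 0.0191179
  p_2 = 0.0961602
  p_3 = 0.0745294
Posterior odds = (P(Z=3)·p_3) / (P(Z=1)·p_1) = (0.46·0.0745294) / (0.46·0.0191179) = 0.0342835 / 0.00879422 ≈ 3.8984

3.8984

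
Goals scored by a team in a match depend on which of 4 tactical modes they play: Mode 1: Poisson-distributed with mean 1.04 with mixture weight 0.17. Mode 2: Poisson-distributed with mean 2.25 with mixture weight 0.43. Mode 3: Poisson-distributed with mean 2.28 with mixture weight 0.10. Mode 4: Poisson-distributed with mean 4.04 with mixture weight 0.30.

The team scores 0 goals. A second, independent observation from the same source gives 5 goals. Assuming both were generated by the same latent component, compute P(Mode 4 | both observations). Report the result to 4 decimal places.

0.2147

The responsibility of component k is π_k f_k(x) divided by Σ_j π_j f_j(x).
Since both observations come from the same component, the likelihood for component k is f_k(x₁)·f_k(x₂).
  f_1 = [0.353455] × [0.0035836] = 0.00126664
  f_2 = [0.105399] × [0.0506488] = 0.00533834
  f_3 = [0.102284] × [0.0525172] = 0.00537168
  f_4 = [0.0175975] × [0.157825] = 0.00277732
Weight by the priors:
  π_1·f_1 = 0.17 × 0.00126664 = 0.000215329
  π_2·f_2 = 0.43 × 0.00533834 = 0.00229549
  π_3·f_3 = 0.10 × 0.00537168 = 0.000537168
  π_4·f_4 = 0.30 × 0.00277732 = 0.000833196
Evidence: 0.000215329 + 0.00229549 + 0.000537168 + 0.000833196 = 0.00388118
So the posterior for Mode 4 is 0.000833196 / 0.00388118 ≈ 0.2147.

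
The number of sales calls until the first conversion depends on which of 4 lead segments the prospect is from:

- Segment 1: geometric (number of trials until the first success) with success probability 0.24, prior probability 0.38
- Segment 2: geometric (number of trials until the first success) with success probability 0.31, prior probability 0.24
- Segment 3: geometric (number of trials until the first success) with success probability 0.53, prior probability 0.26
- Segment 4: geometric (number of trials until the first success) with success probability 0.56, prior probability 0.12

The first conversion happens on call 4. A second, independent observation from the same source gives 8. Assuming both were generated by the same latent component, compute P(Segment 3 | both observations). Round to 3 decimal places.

0.019

By Bayes' theorem, P(k | x) = π_k f_k(x) / Σ_j π_j f_j(x).
Since both observations come from the same component, the likelihood for component k is f_k(x₁)·f_k(x₂).
  L_1 = [0.105354] × [0.0351485] = 0.00370304
  L_2 = [0.101838] × [0.0230837] = 0.00235079
  L_3 = [0.0550262] × [0.0026851] = 0.000147751
  L_4 = [0.047703] × [0.00178796] = 8.52909e-05
Multiply by the mixture weights:
  π_1·L_1 = 0.38 × 0.00370304 = 0.00140716
  π_2·L_2 = 0.24 × 0.00235079 = 0.00056419
  π_3·L_3 = 0.26 × 0.000147751 = 3.84153e-05
  π_4·L_4 = 0.12 × 8.52909e-05 = 1.02349e-05
Sum: 0.00140716 + 0.00056419 + 3.84153e-05 + 1.02349e-05 = 0.00202
Responsibility of Segment 3: 3.84153e-05 / 0.00202 ≈ 0.019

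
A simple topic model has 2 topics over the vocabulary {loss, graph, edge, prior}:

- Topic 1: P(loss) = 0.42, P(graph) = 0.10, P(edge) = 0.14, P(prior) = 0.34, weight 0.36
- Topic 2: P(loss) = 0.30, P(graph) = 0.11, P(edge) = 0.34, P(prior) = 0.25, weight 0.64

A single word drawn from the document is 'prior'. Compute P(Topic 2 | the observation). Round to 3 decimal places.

Posterior ∝ prior × likelihood, so P(k | x) ∝ P(Z=k) f_k(x); normalise over all components.
Evaluate each component's likelihood at the observed value:
  f_1 = 0.34
  f_2 = 0.25
Prior × likelihood for each component:
  P(Z=1)·f_1 = 0.36 × 0.34 = 0.1224
  P(Z=2)·f_2 = 0.64 × 0.25 = 0.16
Sum: 0.1224 + 0.16 = 0.2824
Responsibility of Topic 2: 0.16 / 0.2824 ≈ 0.567

0.567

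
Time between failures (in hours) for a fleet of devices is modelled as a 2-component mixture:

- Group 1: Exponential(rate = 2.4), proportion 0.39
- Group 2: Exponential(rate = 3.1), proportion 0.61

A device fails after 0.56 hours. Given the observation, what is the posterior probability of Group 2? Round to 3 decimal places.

Apply Bayes' rule: the posterior for each component is proportional to its prior times its likelihood at x.
Evaluate each component's likelihood at the observed value:
  f_1 = 2.4·e^(−2.4·0.56) = 2.4·e^(−1.3440) = 0.625921
  f_2 = 3.1·e^(−3.1·0.56) = 3.1·e^(−1.7360) = 0.546294
Multiply by the mixture weights:
  π_1·f_1 = 0.39 × 0.625921 = 0.244109
  π_2·f_2 = 0.61 × 0.546294 = 0.333239
Marginal: 0.244109 + 0.333239 = 0.577349
P(Group 2 | x) ≈ 0.577

0.577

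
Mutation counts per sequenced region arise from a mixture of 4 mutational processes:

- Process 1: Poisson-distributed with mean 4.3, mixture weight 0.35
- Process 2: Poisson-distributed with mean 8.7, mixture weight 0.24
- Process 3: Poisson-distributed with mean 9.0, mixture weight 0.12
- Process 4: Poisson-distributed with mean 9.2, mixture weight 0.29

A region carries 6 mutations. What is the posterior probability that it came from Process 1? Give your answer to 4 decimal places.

By Bayes' theorem, P(k | x) = w_k f_k(x) / Σ_j w_j f_j(x).
Poisson probabilities:
  L_1 = e^(−4.3)·4.3^6/6! = 0.119127
  L_2 = e^(−8.7)·8.7^6/6! = 0.100328
  L_3 = e^(−9.0)·9.0^6/6! = 0.0910903
  L_4 = e^(−9.2)·9.2^6/6! = 0.0850913
Prior × likelihood for each component:
  w_1·L_1 = 0.35 × 0.119127 = 0.0416946
  w_2·L_2 = 0.24 × 0.100328 = 0.0240787
  w_3·L_3 = 0.12 × 0.0910903 = 0.0109308
  w_4·L_4 = 0.29 × 0.0850913 = 0.0246765
Evidence: 0.0416946 + 0.0240787 + 0.0109308 + 0.0246765 = 0.101381
So the posterior for Process 1 is 0.0416946 / 0.101381 ≈ 0.4113.

0.4113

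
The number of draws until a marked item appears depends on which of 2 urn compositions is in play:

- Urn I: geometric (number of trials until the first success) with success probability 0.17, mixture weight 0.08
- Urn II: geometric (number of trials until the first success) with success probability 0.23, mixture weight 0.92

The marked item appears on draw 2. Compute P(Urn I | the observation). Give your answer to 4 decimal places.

The responsibility of component k is w_k f_k(x) divided by Σ_j w_j f_j(x).
Component likelihoods at x = 2:
  f_I = 0.1411
  f_II = 0.1771
Multiply by the mixture weights:
  w_I·f_I = 0.08 × 0.1411 = 0.011288
  w_II·f_II = 0.92 × 0.1771 = 0.162932
Denominator: 0.011288 + 0.162932 = 0.17422
P(Urn I | the observation) = 0.011288 / 0.17422 ≈ 0.0648

0.0648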